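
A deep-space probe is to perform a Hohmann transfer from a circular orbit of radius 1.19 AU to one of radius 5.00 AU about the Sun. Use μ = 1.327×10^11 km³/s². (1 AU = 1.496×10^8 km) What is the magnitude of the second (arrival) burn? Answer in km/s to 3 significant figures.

In km: r₁ = 1.19 × 1.496×10^8 = 1.78024×10^8 km; r₂ = 5.00 × 1.496×10^8 = 7.480×10^8 km.
Transfer-ellipse semi-major axis a_t = (r₁ + r₂)/2 = (1.78024×10^8 + 7.480×10^8)/2 = 4.63012×10^8 km.
Circular speed at r = 7.480×10^8 km: v_c = √(μ/r) = 13.319 km/s.
Transfer-orbit speed at the same r (vis-viva, a = a_t): v_t = √[μ(2/r − 1/a_t)] = 8.2590 km/s.
Δv₂ = |v_t − v_c| = |8.2590 − 13.319| = 5.060 km/s.

Δv₂ = 5.06 km/s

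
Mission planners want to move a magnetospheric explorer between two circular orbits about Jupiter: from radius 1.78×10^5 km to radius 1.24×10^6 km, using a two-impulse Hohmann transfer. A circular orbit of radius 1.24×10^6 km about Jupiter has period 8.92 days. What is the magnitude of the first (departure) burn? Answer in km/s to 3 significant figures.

Δv₁ = 8.60 km/s

From Kepler's third law T² = 4π²r³/μ at r = 1.24×10^6 km, T = 8.92 days = 8.92 × 86400 s = 7.70688×10^5 s: μ = 4π²r³/T² = 1.26727×10^8 km³/s².
Transfer-ellipse semi-major axis a_t = (r₁ + r₂)/2 = (1.780×10^5 + 1.240×10^6)/2 = 7.090×10^5 km.
Circular speed at r = 1.780×10^5 km: v_c = √(μ/r) = 26.6823 km/s.
Transfer-orbit speed at the same r (vis-viva, a = a_t): v_t = √[μ(2/r − 1/a_t)] = 35.2867 km/s.
Δv₁ = |v_t − v_c| = |35.2867 − 26.6823| = 8.604 km/s.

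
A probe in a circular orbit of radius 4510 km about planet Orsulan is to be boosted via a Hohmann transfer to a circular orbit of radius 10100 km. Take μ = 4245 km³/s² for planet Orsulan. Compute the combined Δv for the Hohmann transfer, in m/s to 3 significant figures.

Transfer-ellipse semi-major axis a_t = (r₁ + r₂)/2 = (4510 + 10100)/2 = 7305 km.
At r₁ the circular-orbit speed is v₁ = √(μ/r₁) = 0.97018 km/s.
Transfer-orbit speed at r₁ (vis-viva): v_p = √[μ(2/r₁ − 1/a_t)] = 1.1408 km/s.
First burn Δv₁ = |v_p − v₁| = 0.1706 km/s.
Circular speed at r₂: v₂ = √(μ/r₂) = 0.6483 km/s.
Transfer-orbit speed at r₂: v_a = √[μ(2/r₂ − 1/a_t)] = 0.5094 km/s.
Second burn Δv₂ = |v₂ − v_a| = 0.1389 km/s.
Total Δv = Δv₁ + Δv₂ = 0.3095 km/s.

Δv = 310 m/s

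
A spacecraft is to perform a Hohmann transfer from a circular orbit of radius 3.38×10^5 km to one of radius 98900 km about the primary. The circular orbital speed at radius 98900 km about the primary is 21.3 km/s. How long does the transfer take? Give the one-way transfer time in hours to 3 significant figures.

From the circular-orbit relation v² = μ/r at r = 98900 km: μ = v²r = (21.3)² × 98900 = 4.48699×10^7 km³/s².
Semi-major axis of the transfer orbit: a_t = (3.380×10^5 + 98900)/2 = 2.1845×10^5 km.
By Kepler's third law the transfer-orbit period is T = 2π√(a_t³/μ), so t = T/2 = 47890 s.
Converting: 47890 s ÷ 3600 s/hour = 13.3 hours.

t = 13.3 hours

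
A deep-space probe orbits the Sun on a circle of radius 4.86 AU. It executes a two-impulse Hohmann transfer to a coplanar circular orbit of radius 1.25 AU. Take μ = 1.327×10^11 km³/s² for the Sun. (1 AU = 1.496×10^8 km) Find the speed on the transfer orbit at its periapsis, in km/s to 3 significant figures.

In km: r₁ = 4.86 × 1.496×10^8 = 7.27056×10^8 km; r₂ = 1.25 × 1.496×10^8 = 1.870×10^8 km.
The Hohmann ellipse has a_t = (r₁ + r₂)/2 = 4.57028×10^8 km.
The periapsis of the transfer ellipse is at r = 1.870×10^8 km.
From the vis-viva equation, v = √[μ(2/r − 1/a_t)] = 33.60 km/s.

v = 33.6 km/s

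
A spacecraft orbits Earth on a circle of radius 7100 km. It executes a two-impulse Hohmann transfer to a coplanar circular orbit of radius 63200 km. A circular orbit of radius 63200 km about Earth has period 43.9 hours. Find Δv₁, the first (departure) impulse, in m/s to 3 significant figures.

Δv₁ = 2560 m/s

From Kepler's third law T² = 4π²r³/μ at r = 63200 km, T = 43.9 hours = 43.9 × 3600 s = 1.5804×10^5 s: μ = 4π²r³/T² = 3.99004×10^5 km³/s².
Transfer-ellipse semi-major axis a_t = (r₁ + r₂)/2 = (7100 + 63200)/2 = 35150 km.
Circular speed at r = 7100 km: v_c = √(μ/r) = 7.49651 km/s.
Transfer-orbit speed at the same r (vis-viva, a = a_t): v_t = √[μ(2/r − 1/a_t)] = 10.0521 km/s.
Δv₁ = |v_t − v_c| = |10.0521 − 7.49651| = 2.556 km/s.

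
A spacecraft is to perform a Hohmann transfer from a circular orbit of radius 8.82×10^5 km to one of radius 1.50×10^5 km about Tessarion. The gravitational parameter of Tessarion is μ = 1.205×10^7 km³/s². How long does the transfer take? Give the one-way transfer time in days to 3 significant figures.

Transfer-ellipse semi-major axis a_t = (r₁ + r₂)/2 = (8.820×10^5 + 1.500×10^5)/2 = 5.160×10^5 km.
Half the transfer-orbit period gives t = π√(a_t³/μ) = 3.355×10^5 s.
Converting: 3.355×10^5 s ÷ 86400 s/day = 3.88 days.

t = 3.88 days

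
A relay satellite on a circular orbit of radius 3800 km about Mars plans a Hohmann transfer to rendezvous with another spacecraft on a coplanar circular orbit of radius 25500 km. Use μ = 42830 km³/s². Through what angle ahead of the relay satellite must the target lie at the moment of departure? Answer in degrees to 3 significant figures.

The Hohmann ellipse has a_t = (r₁ + r₂)/2 = 14650 km.
Transfer time t = π√(a_t³/μ) = 26920 s.
Target angular speed ω₂ = √(μ/r₂³) = 5.082×10^-5 rad/s.
Angle swept by the target during transfer: ω₂·t = 1.368 rad = 78.38°.
The relay satellite traverses 180° on the transfer ellipse, so the target must lead by 180° − 78.38° = 102°.

φ = 102°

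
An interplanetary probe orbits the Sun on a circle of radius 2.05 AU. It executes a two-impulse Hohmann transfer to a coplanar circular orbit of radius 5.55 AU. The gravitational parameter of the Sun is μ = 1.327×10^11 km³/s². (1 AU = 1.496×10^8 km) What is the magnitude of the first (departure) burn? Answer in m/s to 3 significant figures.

Δv₁ = 4340 m/s

In km: r₁ = 2.05 × 1.496×10^8 = 3.0668×10^8 km; r₂ = 5.55 × 1.496×10^8 = 8.3028×10^8 km.
Semi-major axis of the transfer orbit: a_t = (3.0668×10^8 + 8.3028×10^8)/2 = 5.6848×10^8 km.
On the circular orbit at r = 3.0668×10^8 km, v_c = √(μ/r) = 20.801 km/s.
Transfer-orbit speed at the same r (vis-viva, a = a_t): v_t = √[μ(2/r − 1/a_t)] = 25.139 km/s.
Δv₁ = |v_t − v_c| = |25.139 − 20.801| = 4.338 km/s.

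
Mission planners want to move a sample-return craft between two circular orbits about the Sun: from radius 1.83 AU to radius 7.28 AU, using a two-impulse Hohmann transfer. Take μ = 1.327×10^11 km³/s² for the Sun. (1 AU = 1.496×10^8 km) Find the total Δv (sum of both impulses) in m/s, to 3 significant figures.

In km: r₁ = 1.83 × 1.496×10^8 = 2.73768×10^8 km; r₂ = 7.28 × 1.496×10^8 = 1.089088×10^9 km.
Semi-major axis of the transfer orbit: a_t = (2.73768×10^8 + 1.089088×10^9)/2 = 6.81428×10^8 km.
At r₁ the circular-orbit speed is v₁ = √(μ/r₁) = 22.016 km/s.
On the transfer ellipse at r₁, vis-viva gives v_p = √[μ(2/r₁ − 1/a_t)] = 27.833 km/s.
First burn Δv₁ = |v_p − v₁| = 5.817 km/s.
Circular speed at r₂: v₂ = √(μ/r₂) = 11.0383 km/s.
Transfer-orbit speed at r₂: v_a = √[μ(2/r₂ − 1/a_t)] = 6.99657 km/s.
Second burn Δv₂ = |v₂ − v_a| = 4.042 km/s.
Δv = Δv₁ + Δv₂ = 5.817 + 4.042 = 9.859 km/s.

Δv = 9860 m/s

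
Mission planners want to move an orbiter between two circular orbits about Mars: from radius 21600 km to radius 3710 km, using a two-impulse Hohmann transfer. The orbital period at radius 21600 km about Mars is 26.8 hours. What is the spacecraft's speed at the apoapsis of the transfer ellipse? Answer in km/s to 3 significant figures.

v = 0.762 km/s

From Kepler's third law T² = 4π²r³/μ at r = 21600 km, T = 26.8 hours = 26.8 × 3600 s = 96480 s: μ = 4π²r³/T² = 42741.2 km³/s².
Semi-major axis of the transfer orbit: a_t = (21600 + 3710)/2 = 12655 km.
At apoapsis, r = 21600 km.
Vis-viva: v = √[μ(2/r − 1/a_t)] = √[42741.2 × (2/21600 − 1/12655)] = 0.7616 km/s.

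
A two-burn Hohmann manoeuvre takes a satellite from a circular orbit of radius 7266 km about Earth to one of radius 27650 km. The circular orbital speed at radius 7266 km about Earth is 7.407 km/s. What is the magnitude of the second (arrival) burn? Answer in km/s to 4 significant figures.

From the circular-orbit relation v² = μ/r at r = 7266 km: μ = v²r = (7.407)² × 7266 = 3.98639×10^5 km³/s².
The Hohmann ellipse has a_t = (r₁ + r₂)/2 = 17458 km.
On the circular orbit at r = 27650 km, v_c = √(μ/r) = 3.797 km/s.
Transfer-orbit speed at the same r (vis-viva, a = a_t): v_t = √[μ(2/r − 1/a_t)] = 2.450 km/s.
Δv₂ = |v_t − v_c| = |2.450 − 3.797| = 1.347 km/s.

Δv₂ = 1.347 km/s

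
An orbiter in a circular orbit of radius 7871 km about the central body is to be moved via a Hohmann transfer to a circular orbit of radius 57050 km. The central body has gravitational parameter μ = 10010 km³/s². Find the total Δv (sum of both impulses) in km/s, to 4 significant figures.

Δv = 0.5799 km/s

The Hohmann ellipse has a_t = (r₁ + r₂)/2 = 32460.5 km.
At r₁ the circular-orbit speed is v₁ = √(μ/r₁) = 1.1277 km/s.
On the transfer ellipse at r₁, v² = μ(2/r − 1/a) gives v_p = √[μ(2/r₁ − 1/a_t)] = 1.4950 km/s.
First burn Δv₁ = |v_p − v₁| = 0.3673 km/s.
At r₂, v₂ = √(μ/r₂) = 0.4189 km/s.
Transfer-orbit speed at r₂: v_a = √[μ(2/r₂ − 1/a_t)] = 0.2063 km/s.
Second burn Δv₂ = |v₂ − v_a| = 0.2126 km/s.
Total Δv = Δv₁ + Δv₂ = 0.5799 km/s.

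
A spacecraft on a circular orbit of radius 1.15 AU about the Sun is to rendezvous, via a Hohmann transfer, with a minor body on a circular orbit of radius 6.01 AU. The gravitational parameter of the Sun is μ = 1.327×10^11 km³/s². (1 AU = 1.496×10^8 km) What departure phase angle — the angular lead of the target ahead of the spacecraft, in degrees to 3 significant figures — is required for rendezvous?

In km: r₁ = 1.15 × 1.496×10^8 = 1.7204×10^8 km; r₂ = 6.01 × 1.496×10^8 = 8.99096×10^8 km.
The Hohmann ellipse has a_t = (r₁ + r₂)/2 = 5.35568×10^8 km.
Transfer time t = π√(a_t³/μ) = 1.06890×10^8 s.
Target angular speed ω₂ = √(μ/r₂³) = 1.35122×10^-8 rad/s.
Angle swept by the target during transfer: ω₂·t = 1.44432 rad = 82.753°.
Arrival is 180° from departure on the ellipse, so φ = 180° − 82.753° = 97.2°.

φ = 97.2°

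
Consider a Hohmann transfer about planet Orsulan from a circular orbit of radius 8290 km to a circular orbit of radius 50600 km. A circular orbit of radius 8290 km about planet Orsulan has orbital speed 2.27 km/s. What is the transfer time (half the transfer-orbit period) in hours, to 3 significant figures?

From the circular-orbit relation v² = μ/r at r = 8290 km: μ = v²r = (2.27)² × 8290 = 42717.5 km³/s².
Transfer-ellipse semi-major axis a_t = (r₁ + r₂)/2 = (8290 + 50600)/2 = 29445 km.
Transfer time t = π√(a_t³/μ) = π√((29445)³ / 42717.5) = 76800 s.
Converting: 76800 s ÷ 3600 s/hour = 21.3 hours.

t = 21.3 hours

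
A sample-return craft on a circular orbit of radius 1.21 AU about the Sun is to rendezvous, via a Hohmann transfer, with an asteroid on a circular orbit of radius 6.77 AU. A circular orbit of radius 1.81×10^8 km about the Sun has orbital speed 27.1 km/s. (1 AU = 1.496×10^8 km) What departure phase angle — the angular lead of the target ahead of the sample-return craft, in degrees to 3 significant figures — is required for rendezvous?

φ = 98.6°

From the circular-orbit relation v² = μ/r at r = 1.81×10^8 km: μ = v²r = (27.1)² × 1.81×10^8 = 1.32928×10^11 km³/s².
In km: r₁ = 1.21 × 1.496×10^8 = 1.81016×10^8 km; r₂ = 6.77 × 1.496×10^8 = 1.012792×10^9 km.
Semi-major axis of the transfer orbit: a_t = (1.81016×10^8 + 1.012792×10^9)/2 = 5.96904×10^8 km.
The half-period of the transfer ellipse is t = π√(a_t³/μ) = 1.25660×10^8 s.
Target angular speed ω₂ = √(μ/r₂³) = 1.13117×10^-8 rad/s.
Angle swept by the target during transfer: ω₂·t = 1.4214 rad = 81.44°.
The sample-return craft traverses 180° on the transfer ellipse, so the target must lead by 180° − 81.44° = 98.6°.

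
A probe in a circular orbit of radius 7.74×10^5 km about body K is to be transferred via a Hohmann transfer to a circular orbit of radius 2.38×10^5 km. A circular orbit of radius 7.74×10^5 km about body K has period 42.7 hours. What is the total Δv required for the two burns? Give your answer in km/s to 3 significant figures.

From Kepler's third law T² = 4π²r³/μ at r = 7.74×10^5 km, T = 42.7 hours = 42.7 × 3600 s = 1.5372×10^5 s: μ = 4π²r³/T² = 7.74679×10^8 km³/s².
Transfer-ellipse semi-major axis a_t = (r₁ + r₂)/2 = (7.740×10^5 + 2.380×10^5)/2 = 5.060×10^5 km.
At r₁ the circular-orbit speed is v₁ = √(μ/r₁) = 31.6366 km/s.
Transfer-orbit speed at r₁ (v² = μ(2/r − 1/a)): v_a = √[μ(2/r₁ − 1/a_t)] = 21.6972 km/s.
First burn Δv₁ = |v_a − v₁| = 9.939 km/s.
At r₂, v₂ = √(μ/r₂) = 57.05 km/s.
Transfer-orbit speed at r₂: v_p = √[μ(2/r₂ − 1/a_t)] = 70.56 km/s.
Second burn Δv₂ = |v₂ − v_p| = 13.51 km/s.
Δv = Δv₁ + Δv₂ = 9.939 + 13.51 = 23.45 km/s.

Δv = 23.4 km/s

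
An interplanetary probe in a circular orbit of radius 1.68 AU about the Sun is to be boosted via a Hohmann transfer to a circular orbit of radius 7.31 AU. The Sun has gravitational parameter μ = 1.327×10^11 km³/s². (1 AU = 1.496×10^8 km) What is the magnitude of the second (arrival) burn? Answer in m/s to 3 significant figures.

Δv₂ = 4280 m/s

In km: r₁ = 1.68 × 1.496×10^8 = 2.51328×10^8 km; r₂ = 7.31 × 1.496×10^8 = 1.093576×10^9 km.
Transfer-ellipse semi-major axis a_t = (r₁ + r₂)/2 = (2.51328×10^8 + 1.093576×10^9)/2 = 6.72452×10^8 km.
Circular speed at r = 1.093576×10^9 km: v_c = √(μ/r) = 11.0157 km/s.
Transfer-orbit speed at the same r (vis-viva, a = a_t): v_t = √[μ(2/r − 1/a_t)] = 6.73443 km/s.
Δv₂ = |v_t − v_c| = |6.73443 − 11.0157| = 4.281 km/s.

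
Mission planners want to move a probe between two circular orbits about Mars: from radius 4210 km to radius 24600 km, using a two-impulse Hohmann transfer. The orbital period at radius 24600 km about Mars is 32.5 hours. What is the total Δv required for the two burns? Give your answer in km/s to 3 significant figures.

From Kepler's third law T² = 4π²r³/μ at r = 24600 km, T = 32.5 hours = 32.5 × 3600 s = 1.170×10^5 s: μ = 4π²r³/T² = 42933.2 km³/s².
Semi-major axis of the transfer orbit: a_t = (4210 + 24600)/2 = 14405 km.
Circular speed at r₁: v₁ = √(μ/r₁) = √(42933.2/4210) = 3.1934 km/s.
On the transfer ellipse at r₁, v² = μ(2/r − 1/a) gives v_p = √[μ(2/r₁ − 1/a_t)] = 4.1732 km/s.
First burn Δv₁ = |v_p − v₁| = 0.9798 km/s.
Circular speed at r₂: v₂ = √(μ/r₂) = 1.3211 km/s.
Transfer-orbit speed at r₂: v_a = √[μ(2/r₂ − 1/a_t)] = 0.71419 km/s.
Second burn Δv₂ = |v₂ − v_a| = 0.6069 km/s.
Δv = Δv₁ + Δv₂ = 0.9798 + 0.6069 = 1.587 km/s.

Δv = 1.59 km/s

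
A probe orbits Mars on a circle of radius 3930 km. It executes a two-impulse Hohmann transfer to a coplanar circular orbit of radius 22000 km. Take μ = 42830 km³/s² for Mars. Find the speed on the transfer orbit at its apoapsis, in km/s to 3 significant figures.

The Hohmann ellipse has a_t = (r₁ + r₂)/2 = 12965 km.
At apoapsis, r = 22000 km.
Vis-viva: v = √[μ(2/r − 1/a_t)] = √[42830 × (2/22000 − 1/12965)] = 0.7682 km/s.

v = 0.768 km/s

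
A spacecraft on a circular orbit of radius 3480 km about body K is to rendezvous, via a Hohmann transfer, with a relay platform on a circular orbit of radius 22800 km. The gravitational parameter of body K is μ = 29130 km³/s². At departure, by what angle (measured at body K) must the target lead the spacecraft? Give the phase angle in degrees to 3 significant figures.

Semi-major axis of the transfer orbit: a_t = (3480 + 22800)/2 = 13140 km.
The half-period of the transfer ellipse is t = π√(a_t³/μ) = 27725 s.
Target angular speed ω₂ = √(μ/r₂³) = 4.9576×10^-5 rad/s.
Angle swept by the target during transfer: ω₂·t = 1.3745 rad = 78.75°.
The spacecraft traverses 180° on the transfer ellipse, so the target must lead by 180° − 78.75° = 101°.

φ = 101°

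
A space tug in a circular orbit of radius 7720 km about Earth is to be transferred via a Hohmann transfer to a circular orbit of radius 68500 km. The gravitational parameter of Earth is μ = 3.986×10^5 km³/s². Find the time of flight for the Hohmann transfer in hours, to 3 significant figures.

t = 10.3 hours

Transfer-ellipse semi-major axis a_t = (r₁ + r₂)/2 = (7720 + 68500)/2 = 38110 km.
Half the transfer-orbit period gives t = π√(a_t³/μ) = 37020 s.
Converting: 37020 s ÷ 3600 s/hour = 10.3 hours.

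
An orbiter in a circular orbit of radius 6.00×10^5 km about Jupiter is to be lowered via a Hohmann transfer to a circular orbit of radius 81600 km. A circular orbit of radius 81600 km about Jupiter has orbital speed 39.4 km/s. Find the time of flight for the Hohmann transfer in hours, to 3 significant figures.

From the circular-orbit relation v² = μ/r at r = 81600 km: μ = v²r = (39.4)² × 81600 = 1.26673×10^8 km³/s².
The Hohmann ellipse has a_t = (r₁ + r₂)/2 = 3.408×10^5 km.
Half the transfer-orbit period gives t = π√(a_t³/μ) = 55530 s.
Converting: 55530 s ÷ 3600 s/hour = 15.4 hours.

t = 15.4 hours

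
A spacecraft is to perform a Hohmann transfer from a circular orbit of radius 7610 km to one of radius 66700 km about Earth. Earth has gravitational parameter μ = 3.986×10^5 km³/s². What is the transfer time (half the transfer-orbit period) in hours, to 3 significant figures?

t = 9.90 hours

Semi-major axis of the transfer orbit: a_t = (7610 + 66700)/2 = 37155 km.
Transfer time t = π√(a_t³/μ) = π√((37155)³ / 3.986×10^5) = 35640 s.
Converting: 35640 s ÷ 3600 s/hour = 9.90 hours.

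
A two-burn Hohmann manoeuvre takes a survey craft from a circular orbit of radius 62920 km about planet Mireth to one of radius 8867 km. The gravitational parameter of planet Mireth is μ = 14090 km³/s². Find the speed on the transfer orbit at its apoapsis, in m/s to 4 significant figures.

v = 235.2 m/s

Transfer-ellipse semi-major axis a_t = (r₁ + r₂)/2 = (62920 + 8867)/2 = 35893.5 km.
At apoapsis, r = 62920 km.
Applying v² = μ(2/r − 1/a_t): v = 0.2352 km/s.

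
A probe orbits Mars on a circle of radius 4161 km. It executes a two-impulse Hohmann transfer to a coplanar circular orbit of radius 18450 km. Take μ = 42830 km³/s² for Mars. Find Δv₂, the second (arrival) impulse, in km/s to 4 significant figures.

The Hohmann ellipse has a_t = (r₁ + r₂)/2 = 11305.5 km.
Circular speed at r = 18450 km: v_c = √(μ/r) = 1.5236 km/s.
Transfer-orbit speed at the same r (vis-viva, a = a_t): v_t = √[μ(2/r − 1/a_t)] = 0.92434 km/s.
Δv₂ = |v_t − v_c| = |0.92434 − 1.5236| = 0.5993 km/s.

Δv₂ = 0.5993 km/s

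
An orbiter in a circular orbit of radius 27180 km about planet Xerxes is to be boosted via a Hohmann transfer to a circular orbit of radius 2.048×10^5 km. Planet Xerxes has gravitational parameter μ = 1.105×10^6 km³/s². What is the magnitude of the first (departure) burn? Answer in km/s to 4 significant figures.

Transfer-ellipse semi-major axis a_t = (r₁ + r₂)/2 = (27180 + 2.048×10^5)/2 = 1.1599×10^5 km.
On the circular orbit at r = 27180 km, v_c = √(μ/r) = 6.376 km/s.
Transfer-orbit speed at the same r (vis-viva, a = a_t): v_t = √[μ(2/r − 1/a_t)] = 8.472 km/s.
Δv₁ = |v_t − v_c| = |8.472 − 6.376| = 2.096 km/s.

Δv₁ = 2.096 km/s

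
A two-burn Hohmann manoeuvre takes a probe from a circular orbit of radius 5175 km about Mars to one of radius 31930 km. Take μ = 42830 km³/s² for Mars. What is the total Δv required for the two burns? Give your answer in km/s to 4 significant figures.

Semi-major axis of the transfer orbit: a_t = (5175 + 31930)/2 = 18552.5 km.
Circular speed at r₁: v₁ = √(μ/r₁) = √(42830/5175) = 2.87686 km/s.
Transfer-orbit speed at r₁ (vis-viva equation): v_p = √[μ(2/r₁ − 1/a_t)] = 3.77413 km/s.
First burn Δv₁ = |v_p − v₁| = 0.8973 km/s.
At r₂, v₂ = √(μ/r₂) = 1.1582 km/s.
Transfer-orbit speed at r₂: v_a = √[μ(2/r₂ − 1/a_t)] = 0.61169 km/s.
Second burn Δv₂ = |v₂ − v_a| = 0.5465 km/s.
Δv = Δv₁ + Δv₂ = 0.8973 + 0.5465 = 1.444 km/s.

Δv = 1.444 km/s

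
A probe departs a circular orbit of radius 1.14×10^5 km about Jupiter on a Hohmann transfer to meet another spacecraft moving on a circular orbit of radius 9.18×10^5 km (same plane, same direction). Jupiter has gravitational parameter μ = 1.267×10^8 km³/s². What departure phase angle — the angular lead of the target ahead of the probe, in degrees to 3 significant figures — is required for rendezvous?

φ = 104°

Semi-major axis of the transfer orbit: a_t = (1.140×10^5 + 9.180×10^5)/2 = 5.160×10^5 km.
The half-period of the transfer ellipse is t = π√(a_t³/μ) = 1.03451×10^5 s.
Target angular speed ω₂ = √(μ/r₂³) = 1.27975×10^-5 rad/s.
Angle swept by the target during transfer: ω₂·t = 1.3239 rad = 75.85°.
The probe traverses 180° on the transfer ellipse, so the target must lead by 180° − 75.85° = 104°.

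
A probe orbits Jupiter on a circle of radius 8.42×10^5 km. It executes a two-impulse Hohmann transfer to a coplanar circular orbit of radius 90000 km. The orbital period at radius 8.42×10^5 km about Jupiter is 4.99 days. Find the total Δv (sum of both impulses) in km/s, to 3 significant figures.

Δv = 19.8 km/s

From Kepler's third law T² = 4π²r³/μ at r = 8.42×10^5 km, T = 4.99 days = 4.99 × 86400 s = 4.31136×10^5 s: μ = 4π²r³/T² = 1.26785×10^8 km³/s².
The Hohmann ellipse has a_t = (r₁ + r₂)/2 = 4.660×10^5 km.
At r₁ the circular-orbit speed is v₁ = √(μ/r₁) = 12.271 km/s.
On the transfer ellipse at r₁, vis-viva gives v_a = √[μ(2/r₁ − 1/a_t)] = 5.3927 km/s.
First burn Δv₁ = |v_a − v₁| = 6.878 km/s.
At r₂, v₂ = √(μ/r₂) = 37.53 km/s.
Transfer-orbit speed at r₂: v_p = √[μ(2/r₂ − 1/a_t)] = 50.45 km/s.
Second burn Δv₂ = |v₂ − v_p| = 12.92 km/s.
Total Δv = Δv₁ + Δv₂ = 19.80 km/s.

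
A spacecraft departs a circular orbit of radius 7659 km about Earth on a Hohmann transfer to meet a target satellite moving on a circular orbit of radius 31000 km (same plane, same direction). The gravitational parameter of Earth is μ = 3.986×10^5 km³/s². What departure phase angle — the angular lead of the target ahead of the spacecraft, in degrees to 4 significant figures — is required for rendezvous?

Semi-major axis of the transfer orbit: a_t = (7659 + 31000)/2 = 19329.5 km.
Transfer time t = π√(a_t³/μ) = 13372.5 s.
The target's mean motion on its circular orbit is ω₂ = √(μ/r₂³) = 1.15671×10^-4 rad/s.
Angle swept by the target during transfer: ω₂·t = 1.5468 rad = 88.63°.
The spacecraft traverses 180° on the transfer ellipse, so the target must lead by 180° − 88.63° = 91.37°.

φ = 91.37°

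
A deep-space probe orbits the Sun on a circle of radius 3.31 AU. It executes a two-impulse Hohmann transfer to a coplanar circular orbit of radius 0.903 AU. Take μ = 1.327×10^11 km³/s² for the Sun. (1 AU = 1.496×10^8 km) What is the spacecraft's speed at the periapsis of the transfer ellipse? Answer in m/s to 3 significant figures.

In km: r₁ = 3.31 × 1.496×10^8 = 4.95176×10^8 km; r₂ = 0.903 × 1.496×10^8 = 1.350888×10^8 km.
Transfer-ellipse semi-major axis a_t = (r₁ + r₂)/2 = (4.95176×10^8 + 1.350888×10^8)/2 = 3.151324×10^8 km.
The periapsis of the transfer ellipse is at r = 1.350888×10^8 km.
From the vis-viva equation, v = √[μ(2/r − 1/a_t)] = 39.29 km/s.

v = 39300 m/s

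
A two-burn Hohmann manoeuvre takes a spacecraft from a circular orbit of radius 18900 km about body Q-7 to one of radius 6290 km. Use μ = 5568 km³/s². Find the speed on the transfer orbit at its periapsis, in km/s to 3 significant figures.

v = 1.15 km/s

Semi-major axis of the transfer orbit: a_t = (18900 + 6290)/2 = 12595 km.
The periapsis of the transfer ellipse is at r = 6290 km.
From the vis-viva equation, v = √[μ(2/r − 1/a_t)] = 1.153 km/s.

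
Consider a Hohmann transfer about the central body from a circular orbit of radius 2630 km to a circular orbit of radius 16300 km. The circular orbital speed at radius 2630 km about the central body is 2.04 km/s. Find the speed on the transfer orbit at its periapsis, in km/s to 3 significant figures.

From the circular-orbit relation v² = μ/r at r = 2630 km: μ = v²r = (2.04)² × 2630 = 10945.0 km³/s².
The Hohmann ellipse has a_t = (r₁ + r₂)/2 = 9465 km.
The periapsis of the transfer ellipse is at r = 2630 km.
From the vis-viva equation, v = √[μ(2/r − 1/a_t)] = 2.677 km/s.

v = 2.68 km/s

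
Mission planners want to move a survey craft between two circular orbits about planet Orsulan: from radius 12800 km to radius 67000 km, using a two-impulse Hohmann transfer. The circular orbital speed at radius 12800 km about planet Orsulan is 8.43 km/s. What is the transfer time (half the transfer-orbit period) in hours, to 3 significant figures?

t = 7.29 hours

From the circular-orbit relation v² = μ/r at r = 12800 km: μ = v²r = (8.43)² × 12800 = 9.09631×10^5 km³/s².
The Hohmann ellipse has a_t = (r₁ + r₂)/2 = 39900 km.
By Kepler's third law the transfer-orbit period is T = 2π√(a_t³/μ), so t = T/2 = 26250 s.
Converting: 26250 s ÷ 3600 s/hour = 7.29 hours.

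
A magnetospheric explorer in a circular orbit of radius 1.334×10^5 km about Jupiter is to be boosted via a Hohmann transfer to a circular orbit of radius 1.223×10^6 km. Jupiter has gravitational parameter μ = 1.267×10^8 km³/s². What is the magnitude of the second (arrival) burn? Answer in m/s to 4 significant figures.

Δv₂ = 5664 m/s

The Hohmann ellipse has a_t = (r₁ + r₂)/2 = 6.782×10^5 km.
On the circular orbit at r = 1.223×10^6 km, v_c = √(μ/r) = 10.178 km/s.
Transfer-orbit speed at the same r (vis-viva, a = a_t): v_t = √[μ(2/r − 1/a_t)] = 4.5141 km/s.
Δv₂ = |v_t − v_c| = |4.5141 − 10.178| = 5.664 km/s.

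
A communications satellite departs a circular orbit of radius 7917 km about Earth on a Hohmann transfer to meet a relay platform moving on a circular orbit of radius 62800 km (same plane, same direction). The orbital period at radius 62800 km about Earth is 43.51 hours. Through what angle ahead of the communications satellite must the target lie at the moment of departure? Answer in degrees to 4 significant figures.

From Kepler's third law T² = 4π²r³/μ at r = 62800 km, T = 43.51 hours = 43.51 × 3600 s = 1.56636×10^5 s: μ = 4π²r³/T² = 3.98525×10^5 km³/s².
Semi-major axis of the transfer orbit: a_t = (7917 + 62800)/2 = 35358.5 km.
The half-period of the transfer ellipse is t = π√(a_t³/μ) = 33087.42 s.
The target's mean motion on its circular orbit is ω₂ = √(μ/r₂³) = 4.011329×10^-5 rad/s.
Angle swept by the target during transfer: ω₂·t = 1.32725 rad = 76.046°.
Arrival is 180° from departure on the ellipse, so φ = 180° − 76.046° = 104.0°.

φ = 104.0°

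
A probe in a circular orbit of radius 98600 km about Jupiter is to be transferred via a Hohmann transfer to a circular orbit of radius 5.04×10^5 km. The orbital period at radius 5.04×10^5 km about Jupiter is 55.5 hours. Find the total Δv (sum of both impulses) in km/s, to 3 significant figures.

Δv = 17.3 km/s

From Kepler's third law T² = 4π²r³/μ at r = 5.04×10^5 km, T = 55.5 hours = 55.5 × 3600 s = 1.998×10^5 s: μ = 4π²r³/T² = 1.26608×10^8 km³/s².
Semi-major axis of the transfer orbit: a_t = (98600 + 5.040×10^5)/2 = 3.013×10^5 km.
At r₁ the circular-orbit speed is v₁ = √(μ/r₁) = 35.834 km/s.
Transfer-orbit speed at r₁ (v² = μ(2/r − 1/a)): v_p = √[μ(2/r₁ − 1/a_t)] = 46.345 km/s.
First burn Δv₁ = |v_p − v₁| = 10.51 km/s.
Circular speed at r₂: v₂ = √(μ/r₂) = 15.85 km/s.
Transfer-orbit speed at r₂: v_a = √[μ(2/r₂ − 1/a_t)] = 9.067 km/s.
Second burn Δv₂ = |v₂ − v_a| = 6.783 km/s.
Total Δv = Δv₁ + Δv₂ = 17.29 km/s.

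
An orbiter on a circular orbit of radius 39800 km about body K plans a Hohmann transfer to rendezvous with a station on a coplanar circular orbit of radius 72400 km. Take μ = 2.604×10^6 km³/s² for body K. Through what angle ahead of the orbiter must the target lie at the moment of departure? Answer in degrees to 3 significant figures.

Transfer-ellipse semi-major axis a_t = (r₁ + r₂)/2 = (39800 + 72400)/2 = 56100 km.
The half-period of the transfer ellipse is t = π√(a_t³/μ) = 25870 s.
Target angular speed ω₂ = √(μ/r₂³) = 8.283×10^-5 rad/s.
Angle swept by the target during transfer: ω₂·t = 2.143 rad = 122.8°.
Arrival is 180° from departure on the ellipse, so φ = 180° − 122.8° = 57.2°.

φ = 57.2°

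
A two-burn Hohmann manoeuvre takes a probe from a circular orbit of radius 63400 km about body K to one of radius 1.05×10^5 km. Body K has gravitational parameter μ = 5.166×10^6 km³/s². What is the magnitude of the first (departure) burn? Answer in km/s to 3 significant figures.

Δv₁ = 1.05 km/s

Transfer-ellipse semi-major axis a_t = (r₁ + r₂)/2 = (63400 + 1.050×10^5)/2 = 84200 km.
On the circular orbit at r = 63400 km, v_c = √(μ/r) = 9.027 km/s.
Transfer-orbit speed at the same r (vis-viva, a = a_t): v_t = √[μ(2/r − 1/a_t)] = 10.08 km/s.
Δv₁ = |v_t − v_c| = |10.08 − 9.027| = 1.053 km/s.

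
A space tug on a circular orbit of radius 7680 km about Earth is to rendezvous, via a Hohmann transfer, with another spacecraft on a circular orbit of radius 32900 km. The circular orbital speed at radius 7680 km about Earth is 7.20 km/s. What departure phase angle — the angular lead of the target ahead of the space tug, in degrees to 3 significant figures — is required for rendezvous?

φ = 92.8°

From the circular-orbit relation v² = μ/r at r = 7680 km: μ = v²r = (7.20)² × 7680 = 3.98131×10^5 km³/s².
The Hohmann ellipse has a_t = (r₁ + r₂)/2 = 20290 km.
The half-period of the transfer ellipse is t = π√(a_t³/μ) = 14390.0 s.
Target angular speed ω₂ = √(μ/r₂³) = 1.05735×10^-4 rad/s.
Angle swept by the target during transfer: ω₂·t = 1.5215 rad = 87.18°.
The space tug traverses 180° on the transfer ellipse, so the target must lead by 180° − 87.18° = 92.8°.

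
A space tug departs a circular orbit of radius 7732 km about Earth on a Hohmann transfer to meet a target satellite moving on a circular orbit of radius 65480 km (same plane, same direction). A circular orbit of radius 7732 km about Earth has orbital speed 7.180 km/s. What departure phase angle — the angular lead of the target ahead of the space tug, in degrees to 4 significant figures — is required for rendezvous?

φ = 104.8°

From the circular-orbit relation v² = μ/r at r = 7732 km: μ = v²r = (7.180)² × 7732 = 3.98603×10^5 km³/s².
Semi-major axis of the transfer orbit: a_t = (7732 + 65480)/2 = 36606 km.
Transfer time t = π√(a_t³/μ) = 34850.4 s.
Target angular speed ω₂ = √(μ/r₂³) = 3.76797×10^-5 rad/s.
Angle swept by the target during transfer: ω₂·t = 1.3132 rad = 75.24°.
The space tug traverses 180° on the transfer ellipse, so the target must lead by 180° − 75.24° = 104.8°.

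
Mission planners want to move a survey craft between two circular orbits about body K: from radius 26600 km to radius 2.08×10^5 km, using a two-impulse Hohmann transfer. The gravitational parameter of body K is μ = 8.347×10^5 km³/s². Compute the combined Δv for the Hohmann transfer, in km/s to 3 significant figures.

Δv = 2.91 km/s

Semi-major axis of the transfer orbit: a_t = (26600 + 2.080×10^5)/2 = 1.173×10^5 km.
Circular speed at r₁: v₁ = √(μ/r₁) = √(8.347×10^5/26600) = 5.6018 km/s.
Transfer-orbit speed at r₁ (v² = μ(2/r − 1/a)): v_p = √[μ(2/r₁ − 1/a_t)] = 7.4595 km/s.
First burn Δv₁ = |v_p − v₁| = 1.858 km/s.
Circular speed at r₂: v₂ = √(μ/r₂) = 2.003 km/s.
Transfer-orbit speed at r₂: v_a = √[μ(2/r₂ − 1/a_t)] = 0.9539 km/s.
Second burn Δv₂ = |v₂ − v_a| = 1.049 km/s.
Total Δv = Δv₁ + Δv₂ = 2.907 km/s.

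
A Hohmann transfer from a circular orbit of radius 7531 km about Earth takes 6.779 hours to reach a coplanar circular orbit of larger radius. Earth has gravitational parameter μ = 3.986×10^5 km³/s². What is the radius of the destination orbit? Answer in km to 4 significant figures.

Transfer time t = 6.779 hours = 24404.4 s, and t = π√(a_t³/μ).
So a_t = (μ t²/π²)^(1/3) = (3.986×10^5 × (24404.4)² / π²)^(1/3) = 28866 km.
Since a_t = (r₁ + r₂)/2, r₂ = 2a_t − r₁ = 2×28866 − 7531 = 50201 km.

r₂ = 50200 km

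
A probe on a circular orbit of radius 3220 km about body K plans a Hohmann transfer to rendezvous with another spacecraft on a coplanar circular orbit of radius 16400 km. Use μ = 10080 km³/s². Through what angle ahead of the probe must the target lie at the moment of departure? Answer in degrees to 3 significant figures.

φ = 96.7°

The Hohmann ellipse has a_t = (r₁ + r₂)/2 = 9810 km.
Transfer time t = π√(a_t³/μ) = 30403 s.
Target angular speed ω₂ = √(μ/r₂³) = 4.7804×10^-5 rad/s.
Angle swept by the target during transfer: ω₂·t = 1.4534 rad = 83.27°.
Arrival is 180° from departure on the ellipse, so φ = 180° − 83.27° = 96.7°.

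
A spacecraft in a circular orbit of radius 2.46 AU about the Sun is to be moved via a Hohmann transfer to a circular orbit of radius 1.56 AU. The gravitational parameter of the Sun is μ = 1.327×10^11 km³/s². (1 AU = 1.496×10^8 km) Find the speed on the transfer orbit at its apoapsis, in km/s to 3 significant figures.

v = 16.7 km/s

In km: r₁ = 2.46 × 1.496×10^8 = 3.68016×10^8 km; r₂ = 1.56 × 1.496×10^8 = 2.33376×10^8 km.
Semi-major axis of the transfer orbit: a_t = (3.68016×10^8 + 2.33376×10^8)/2 = 3.00696×10^8 km.
The apoapsis of the transfer ellipse is at r = 3.68016×10^8 km.
Applying v² = μ(2/r − 1/a_t): v = 16.73 km/s.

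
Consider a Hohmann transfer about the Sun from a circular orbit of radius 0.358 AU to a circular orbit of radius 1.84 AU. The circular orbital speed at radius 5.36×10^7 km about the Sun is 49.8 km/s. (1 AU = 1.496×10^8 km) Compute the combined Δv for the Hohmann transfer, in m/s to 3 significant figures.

Δv = 24100 m/s

From the circular-orbit relation v² = μ/r at r = 5.36×10^7 km: μ = v²r = (49.8)² × 5.36×10^7 = 1.32930×10^11 km³/s².
In km: r₁ = 0.358 × 1.496×10^8 = 5.35568×10^7 km; r₂ = 1.84 × 1.496×10^8 = 2.75264×10^8 km.
Semi-major axis of the transfer orbit: a_t = (5.35568×10^7 + 2.75264×10^8)/2 = 1.644104×10^8 km.
Circular speed at r₁: v₁ = √(μ/r₁) = √(1.32930×10^11/5.35568×10^7) = 49.820 km/s.
On the transfer ellipse at r₁, v² = μ(2/r − 1/a) gives v_p = √[μ(2/r₁ − 1/a_t)] = 64.464 km/s.
First burn Δv₁ = |v_p − v₁| = 14.644 km/s.
At r₂, v₂ = √(μ/r₂) = 21.975 km/s.
Transfer-orbit speed at r₂: v_a = √[μ(2/r₂ − 1/a_t)] = 12.542 km/s.
Second burn Δv₂ = |v₂ − v_a| = 9.4330 km/s.
Total Δv = Δv₁ + Δv₂ = 24.08 km/s.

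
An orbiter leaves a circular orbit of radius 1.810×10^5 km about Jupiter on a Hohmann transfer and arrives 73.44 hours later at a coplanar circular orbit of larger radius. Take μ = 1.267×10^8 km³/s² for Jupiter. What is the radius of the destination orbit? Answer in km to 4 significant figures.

r₂ = 1.748×10^6 km

Transfer time t = 73.44 hours = 2.64384×10^5 s, and t = π√(a_t³/μ).
So a_t = (μ t²/π²)^(1/3) = (1.267×10^8 × (2.64384×10^5)² / π²)^(1/3) = 9.6453×10^5 km.
Since a_t = (r₁ + r₂)/2, r₂ = 2a_t − r₁ = 2×9.6453×10^5 − 1.810×10^5 = 1.74806×10^6 km.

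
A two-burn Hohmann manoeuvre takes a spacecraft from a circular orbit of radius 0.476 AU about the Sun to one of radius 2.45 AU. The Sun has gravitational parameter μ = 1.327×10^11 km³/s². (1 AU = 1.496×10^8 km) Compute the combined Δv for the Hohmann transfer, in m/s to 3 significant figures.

Δv = 20900 m/s

In km: r₁ = 0.476 × 1.496×10^8 = 7.12096×10^7 km; r₂ = 2.45 × 1.496×10^8 = 3.6652×10^8 km.
The Hohmann ellipse has a_t = (r₁ + r₂)/2 = 2.188648×10^8 km.
At r₁ the circular-orbit speed is v₁ = √(μ/r₁) = 43.168 km/s.
On the transfer ellipse at r₁, v² = μ(2/r − 1/a) gives v_p = √[μ(2/r₁ − 1/a_t)] = 55.863 km/s.
First burn Δv₁ = |v_p − v₁| = 12.695 km/s.
At r₂, v₂ = √(μ/r₂) = 19.02771 km/s.
Transfer-orbit speed at r₂: v_a = √[μ(2/r₂ − 1/a_t)] = 10.85345 km/s.
Second burn Δv₂ = |v₂ − v_a| = 8.1743 km/s.
Δv = Δv₁ + Δv₂ = 12.695 + 8.1743 = 20.87 km/s.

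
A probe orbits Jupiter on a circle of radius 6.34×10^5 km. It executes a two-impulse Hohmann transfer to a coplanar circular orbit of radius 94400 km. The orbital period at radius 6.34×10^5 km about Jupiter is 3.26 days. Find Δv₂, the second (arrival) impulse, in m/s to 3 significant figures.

From Kepler's third law T² = 4π²r³/μ at r = 6.34×10^5 km, T = 3.26 days = 3.26 × 86400 s = 2.81664×10^5 s: μ = 4π²r³/T² = 1.26813×10^8 km³/s².
The Hohmann ellipse has a_t = (r₁ + r₂)/2 = 3.642×10^5 km.
Circular speed at r = 94400 km: v_c = √(μ/r) = 36.65 km/s.
Vis-viva on the transfer ellipse at r = 94400 km gives v_t = √[μ(2/r − 1/a_t)] = 48.36 km/s.
Δv₂ = |v_t − v_c| = |48.36 − 36.65| = 11.71 km/s.

Δv₂ = 11700 m/s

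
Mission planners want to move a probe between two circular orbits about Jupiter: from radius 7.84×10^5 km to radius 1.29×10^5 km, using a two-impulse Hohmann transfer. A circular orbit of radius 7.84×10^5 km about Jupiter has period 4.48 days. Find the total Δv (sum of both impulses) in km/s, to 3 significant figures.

Δv = 15.7 km/s

From Kepler's third law T² = 4π²r³/μ at r = 7.84×10^5 km, T = 4.48 days = 4.48 × 86400 s = 3.87072×10^5 s: μ = 4π²r³/T² = 1.26977×10^8 km³/s².
Transfer-ellipse semi-major axis a_t = (r₁ + r₂)/2 = (7.840×10^5 + 1.290×10^5)/2 = 4.565×10^5 km.
Circular speed at r₁: v₁ = √(μ/r₁) = √(1.26977×10^8/7.840×10^5) = 12.726 km/s.
Transfer-orbit speed at r₁ (vis-viva equation): v_a = √[μ(2/r₁ − 1/a_t)] = 6.7652 km/s.
First burn Δv₁ = |v_a − v₁| = 5.961 km/s.
Circular speed at r₂: v₂ = √(μ/r₂) = 31.3738 km/s.
Transfer-orbit speed at r₂: v_p = √[μ(2/r₂ − 1/a_t)] = 41.1154 km/s.
Second burn Δv₂ = |v₂ − v_p| = 9.742 km/s.
Δv = Δv₁ + Δv₂ = 5.961 + 9.742 = 15.70 km/s.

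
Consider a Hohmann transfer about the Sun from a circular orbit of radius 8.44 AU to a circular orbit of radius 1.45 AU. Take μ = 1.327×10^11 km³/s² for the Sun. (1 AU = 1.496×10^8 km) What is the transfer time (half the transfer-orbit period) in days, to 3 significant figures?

t = 2010 days

In km: r₁ = 8.44 × 1.496×10^8 = 1.262624×10^9 km; r₂ = 1.45 × 1.496×10^8 = 2.1692×10^8 km.
Semi-major axis of the transfer orbit: a_t = (1.262624×10^9 + 2.1692×10^8)/2 = 7.39772×10^8 km.
Half the transfer-orbit period gives t = π√(a_t³/μ) = 1.735×10^8 s.
Converting: 1.735×10^8 s ÷ 86400 s/day = 2010 days.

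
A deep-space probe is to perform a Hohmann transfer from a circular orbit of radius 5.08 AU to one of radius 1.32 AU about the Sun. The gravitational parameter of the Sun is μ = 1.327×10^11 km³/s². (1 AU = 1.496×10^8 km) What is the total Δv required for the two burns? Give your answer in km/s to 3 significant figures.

In km: r₁ = 5.08 × 1.496×10^8 = 7.59968×10^8 km; r₂ = 1.32 × 1.496×10^8 = 1.97472×10^8 km.
Transfer-ellipse semi-major axis a_t = (r₁ + r₂)/2 = (7.59968×10^8 + 1.97472×10^8)/2 = 4.7872×10^8 km.
Circular speed at r₁: v₁ = √(μ/r₁) = √(1.327×10^11/7.59968×10^8) = 13.214 km/s.
Transfer-orbit speed at r₁ (v² = μ(2/r − 1/a)): v_a = √[μ(2/r₁ − 1/a_t)] = 8.4869 km/s.
First burn Δv₁ = |v_a − v₁| = 4.727 km/s.
At r₂, v₂ = √(μ/r₂) = 25.923 km/s.
Transfer-orbit speed at r₂: v_p = √[μ(2/r₂ − 1/a_t)] = 32.662 km/s.
Second burn Δv₂ = |v₂ − v_p| = 6.739 km/s.
Δv = Δv₁ + Δv₂ = 4.727 + 6.739 = 11.47 km/s.

Δv = 11.5 km/s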